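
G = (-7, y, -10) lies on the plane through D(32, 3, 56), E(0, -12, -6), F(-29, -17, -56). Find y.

A normal to the plane is n = DE × DF = (440, 198, -275).
G lies in the plane iff n · DG = 0.
This gives (198)y + (396) = 0, so y = -2.

-2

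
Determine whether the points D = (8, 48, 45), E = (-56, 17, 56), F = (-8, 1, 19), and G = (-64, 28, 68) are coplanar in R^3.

No

The four points are coplanar iff the 3×3 determinant with rows DE, DF, DG is zero.
Rows: (-64, -31, 11), (-16, -47, -26), (-72, -20, 23).
Expanding along the first row: (-64)(-1601) − (-31)(-2240) + (11)(-3064) = -680.
Nonzero ⇒ not coplanar.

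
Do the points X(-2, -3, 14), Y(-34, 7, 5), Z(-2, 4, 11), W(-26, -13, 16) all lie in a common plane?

A normal to the plane through X, Y, Z is n = XY × XZ = (33, -96, -224).
The plane has equation n·P = -2914. For W: n·W = -3194.
-3194 ≠ -2914, so W is off the plane.

No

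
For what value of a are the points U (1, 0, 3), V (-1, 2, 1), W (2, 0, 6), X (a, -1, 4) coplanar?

Coplanarity ⇔ det[UV; UW; UX] = 0.
Expanding, this is linear in a: (6)a + (-12) = 0.
So a = 2.

2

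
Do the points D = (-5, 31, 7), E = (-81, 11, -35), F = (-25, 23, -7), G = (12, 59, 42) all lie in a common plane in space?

A normal to the plane through D, E, F is n = DE × DF = (-56, -224, 208).
The plane has equation n·P = -5208. For G: n·G = -5152.
-5152 ≠ -5208, so G is off the plane.

No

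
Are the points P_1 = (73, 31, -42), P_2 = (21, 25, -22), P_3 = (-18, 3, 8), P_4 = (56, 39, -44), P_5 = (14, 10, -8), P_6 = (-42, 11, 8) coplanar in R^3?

The plane through P_1, P_2, P_3 has normal n = P_1P_2 × P_1P_3 = (260, 780, 910) and equation n·P = 4940.
Checking the remaining points: n·P_4 = 4940, n·P_5 = 4160, n·P_6 = 4940.
Since n·P_5 = 4160 ≠ 4940, P_5 is off the plane and the points are not all coplanar.

No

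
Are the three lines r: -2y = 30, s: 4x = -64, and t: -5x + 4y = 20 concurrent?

Yes

Intersecting r and s: solving the 2×2 system gives (x, y) = (-16, -15).
Substitute into t: (-5)(-16) + (4)(-15) = 20.
This equals 20, so (-16, -15) lies on all three lines and they are concurrent.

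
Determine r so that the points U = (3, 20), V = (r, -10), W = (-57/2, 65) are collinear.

Collinearity: (V − U) must be parallel to (W − U) = (-63/2, 45).
Cross-multiplying the components: (r − 3)·(45) = (-30)·(-63/2).
Solving gives r = 24.

24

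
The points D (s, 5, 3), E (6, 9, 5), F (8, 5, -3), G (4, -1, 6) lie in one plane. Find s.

6

The points are coplanar iff DE · (DF × DG) = 0.
Expanding, this is linear in s: (84)s + (-504) = 0.
So s = 6.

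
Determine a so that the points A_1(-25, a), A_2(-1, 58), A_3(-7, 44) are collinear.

The three points are collinear iff det[A_1A_2; A_1A_3] = 0.
This determinant is linear in a: (-6)a + (12) = 0, so a = 2.

2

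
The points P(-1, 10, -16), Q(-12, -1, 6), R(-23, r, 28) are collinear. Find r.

-12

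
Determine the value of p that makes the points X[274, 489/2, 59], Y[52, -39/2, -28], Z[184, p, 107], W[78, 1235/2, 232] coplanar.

Normal to plane XYW: n = (-13221, 55458, -134550); plane equation n·P = 1998477.
Requiring n·Z = 1998477: (55458)p + (-16829514) = 1998477.
So p = 679/2.

679/2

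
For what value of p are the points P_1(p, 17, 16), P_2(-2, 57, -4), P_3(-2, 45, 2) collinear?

-2

Collinearity requires P_1P_2 × P_1P_3 = 0; each component is linear in p.
The y-component gives (6)p + (12) = 0, so p = -2.
The remaining components then also vanish.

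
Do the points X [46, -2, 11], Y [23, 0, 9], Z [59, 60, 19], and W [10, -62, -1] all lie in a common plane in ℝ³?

With X as base: XY = (-23, 2, -2), XZ = (13, 62, 8), XW = (-36, -60, -12).
XZ × XW = (-264, -132, 1452).
XY · (XZ × XW) = 2904.
Since 2904 ≠ 0, the four points are not coplanar.

No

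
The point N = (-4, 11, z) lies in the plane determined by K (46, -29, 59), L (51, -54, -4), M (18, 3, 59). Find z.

3

A normal to the plane is n = KL × KM = (2016, 1764, -540).
N lies in the plane iff n · KN = 0.
This gives (-540)z + (1620) = 0, so z = 3.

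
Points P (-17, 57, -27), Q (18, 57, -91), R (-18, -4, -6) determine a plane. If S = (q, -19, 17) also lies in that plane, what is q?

Coplanarity requires PQ · (PR × PS) = 0.
PQ = (35, 0, -64), PR = (-1, -61, 21); the triple product is linear in q with coefficient -3904 and constant term -109312.
Setting it to zero: q = -28.

-28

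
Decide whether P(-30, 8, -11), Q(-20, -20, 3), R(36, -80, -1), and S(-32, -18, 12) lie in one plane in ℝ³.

No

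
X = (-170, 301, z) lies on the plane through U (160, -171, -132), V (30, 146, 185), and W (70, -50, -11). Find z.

340

A normal to the plane is n = UV × UW = (0, -12800, 12800).
X lies in the plane iff n · UX = 0.
This gives (12800)z + (-4352000) = 0, so z = 340.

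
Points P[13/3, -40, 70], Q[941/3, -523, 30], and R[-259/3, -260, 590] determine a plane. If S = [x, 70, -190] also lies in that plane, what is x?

149/3

Coplanarity requires PQ · (PR × PS) = 0.
PQ = (928/3, -483, -40), PR = (-272/3, -220, 520); the triple product is linear in x with coefficient -259960 and constant term 38734040/3.
Setting it to zero: x = 149/3.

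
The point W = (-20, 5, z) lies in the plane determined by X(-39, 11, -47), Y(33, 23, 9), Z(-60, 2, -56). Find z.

Coplanarity requires XY · (XZ × XW) = 0.
XY = (72, 12, 56), XZ = (-21, -9, -9); the triple product is linear in z with coefficient -396 and constant term -7920.
Setting it to zero: z = -20.

-20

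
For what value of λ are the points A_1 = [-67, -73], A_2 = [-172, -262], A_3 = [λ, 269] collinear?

The three points are collinear iff det[A_1A_2; A_1A_3] = 0.
This determinant is linear in λ: (189)λ + (-23247) = 0, so λ = 123.

123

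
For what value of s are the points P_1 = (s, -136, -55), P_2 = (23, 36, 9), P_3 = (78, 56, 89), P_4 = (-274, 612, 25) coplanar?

The points are coplanar iff P_1P_2 · (P_1P_3 × P_1P_4) = 0.
Expanding, this is linear in s: (45760)s + (-2882880) = 0.
So s = 63.

63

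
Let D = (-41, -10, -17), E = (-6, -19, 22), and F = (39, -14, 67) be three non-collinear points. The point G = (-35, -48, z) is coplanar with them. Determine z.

1

A normal to the plane is n = DE × DF = (-600, 180, 580).
G lies in the plane iff n · DG = 0.
This gives (580)z + (-580) = 0, so z = 1.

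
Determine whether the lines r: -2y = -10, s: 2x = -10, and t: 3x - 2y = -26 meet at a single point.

Intersecting r and s: solving the 2×2 system gives (x, y) = (-5, 5).
Substitute into t: (3)(-5) + (-2)(5) = -25.
But t requires -26 ≠ -25, so the three lines have no common point.

No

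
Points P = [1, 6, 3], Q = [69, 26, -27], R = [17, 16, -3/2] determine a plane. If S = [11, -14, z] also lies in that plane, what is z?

-25/2

The plane through P, Q, R has equation 210x − 174y + 360z = 246.
Substituting S: (360)z + (4746) = 246, so z = -25/2.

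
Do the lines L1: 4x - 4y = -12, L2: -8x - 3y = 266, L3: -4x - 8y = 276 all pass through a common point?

Yes

Intersecting L1 and L2: solving the 2×2 system gives (x, y) = (-25, -22).
Substitute into L3: (-4)(-25) + (-8)(-22) = 276.
This equals 276, so (-25, -22) lies on all three lines and they are concurrent.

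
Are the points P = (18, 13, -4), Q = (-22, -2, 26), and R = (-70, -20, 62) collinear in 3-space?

PQ = (-40, -15, 30), PR = (-88, -33, 66).
Each component of PR is 11/5 times the corresponding component of PQ, so PR = 11/5·PQ and the points are collinear.

Yes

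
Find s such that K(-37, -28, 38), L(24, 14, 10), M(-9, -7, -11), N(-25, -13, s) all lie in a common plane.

Normal to plane KLM: n = (-1470, 2205, 105); plane equation n·P = -3360.
Requiring n·N = -3360: (105)s + (8085) = -3360.
So s = -109.

-109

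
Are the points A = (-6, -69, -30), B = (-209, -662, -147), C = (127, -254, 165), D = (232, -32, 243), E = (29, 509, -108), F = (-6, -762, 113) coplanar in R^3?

Yes

The plane through A, B, C has normal n = AB × AC = (-137280, 24024, 116424) and equation n·P = -4326696.
Checking the remaining points: n·D = -4326696, n·E = -4326696, n·F = -4326696.
All equal -4326696, so all 6 points lie in one plane.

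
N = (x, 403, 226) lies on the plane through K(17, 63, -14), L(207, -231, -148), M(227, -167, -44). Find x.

-133

A normal to the plane is n = KL × KM = (-22000, -22440, 18040).
N lies in the plane iff n · KN = 0.
This gives (-22000)x + (-2926000) = 0, so x = -133.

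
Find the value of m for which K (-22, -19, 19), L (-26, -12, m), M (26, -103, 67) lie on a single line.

Collinearity requires KL × KM = 0; each component is linear in m.
The x-component gives (84)m + (-1260) = 0, so m = 15.
The remaining components then also vanish.

15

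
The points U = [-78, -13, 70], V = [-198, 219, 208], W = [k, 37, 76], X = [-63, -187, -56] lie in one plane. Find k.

-183

Normal to plane UVX: n = (-5220, -13050, 17400); plane equation n·P = 1794810.
Requiring n·W = 1794810: (-5220)k + (839550) = 1794810.
So k = -183.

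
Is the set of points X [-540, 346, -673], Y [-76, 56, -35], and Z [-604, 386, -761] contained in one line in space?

Yes

XY = (464, -290, 638), XZ = (-64, 40, -88).
Each component of XZ is -4/29 times the corresponding component of XY, so XZ = -4/29·XY and the points are collinear.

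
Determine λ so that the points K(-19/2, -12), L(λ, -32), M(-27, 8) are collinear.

8

Collinearity: (L − K) must be parallel to (M − K) = (-35/2, 20).
Cross-multiplying the components: (λ − (-19/2))·(20) = (-20)·(-35/2).
Solving gives λ = 8.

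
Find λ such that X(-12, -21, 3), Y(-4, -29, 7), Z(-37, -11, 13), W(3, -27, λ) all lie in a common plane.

Normal to plane XYZ: n = (-120, -180, -120); plane equation n·P = 4860.
Requiring n·W = 4860: (-120)λ + (4500) = 4860.
So λ = -3.

-3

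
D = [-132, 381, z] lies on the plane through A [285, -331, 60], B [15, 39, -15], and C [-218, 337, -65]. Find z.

-153

A normal to the plane is n = AB × AC = (3850, 3975, 5750).
D lies in the plane iff n · AD = 0.
This gives (5750)z + (879750) = 0, so z = -153.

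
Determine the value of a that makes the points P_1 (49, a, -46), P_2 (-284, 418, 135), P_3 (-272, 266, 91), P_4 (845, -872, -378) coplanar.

Coplanarity ⇔ det[P_1P_2; P_1P_3; P_1P_4] = 0.
Expanding, this is linear in a: (43520)a + (3002880) = 0.
So a = -69.

-69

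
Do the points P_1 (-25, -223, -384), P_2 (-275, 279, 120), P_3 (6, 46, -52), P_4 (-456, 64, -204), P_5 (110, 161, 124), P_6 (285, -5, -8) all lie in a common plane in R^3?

Yes

The plane through P_1, P_2, P_3 has normal n = P_1P_2 × P_1P_3 = (31088, 98624, -82812) and equation n·P = 9029456.
Checking the remaining points: n·P_4 = 9029456, n·P_5 = 9029456, n·P_6 = 9029456.
All equal 9029456, so all 6 points lie in one plane.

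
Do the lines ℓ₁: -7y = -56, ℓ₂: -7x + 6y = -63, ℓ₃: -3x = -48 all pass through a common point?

No

Lines aᵢx + bᵢy = cᵢ with pairwise distinct directions are concurrent exactly when det[aᵢ bᵢ cᵢ] = 0.
Here the determinant is 21.
Nonzero, so no common point exists.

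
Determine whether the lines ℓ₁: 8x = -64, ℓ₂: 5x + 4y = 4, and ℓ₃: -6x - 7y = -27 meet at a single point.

No

Lines aᵢx + bᵢy = cᵢ with pairwise distinct directions are concurrent exactly when det[aᵢ bᵢ cᵢ] = 0.
Here the determinant is 64.
Nonzero, so no common point exists.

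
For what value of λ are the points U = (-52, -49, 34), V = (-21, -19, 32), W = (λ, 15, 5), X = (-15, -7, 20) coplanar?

Normal to plane UVX: n = (-336, 360, 192); plane equation n·P = 6360.
Requiring n·W = 6360: (-336)λ + (6360) = 6360.
So λ = 0.

0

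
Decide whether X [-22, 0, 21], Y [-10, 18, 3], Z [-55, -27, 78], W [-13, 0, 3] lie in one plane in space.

Yes

With X as base: XY = (12, 18, -18), XZ = (-33, -27, 57), XW = (9, 0, -18).
XZ × XW = (486, -81, 243).
XY · (XZ × XW) = 0.
The scalar triple product vanishes, so the four points are coplanar.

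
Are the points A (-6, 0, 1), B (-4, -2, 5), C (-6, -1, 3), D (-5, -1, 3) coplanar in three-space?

With A as base: AB = (2, -2, 4), AC = (0, -1, 2), AD = (1, -1, 2).
AC × AD = (0, 2, 1).
AB · (AC × AD) = 0.
The scalar triple product vanishes, so the four points are coplanar.

Yes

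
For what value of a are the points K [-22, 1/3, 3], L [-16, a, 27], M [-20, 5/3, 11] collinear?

13/3

Collinearity requires KL × KM = 0; each component is linear in a.
The x-component gives (8)a + (-104/3) = 0, so a = 13/3.
The remaining components then also vanish.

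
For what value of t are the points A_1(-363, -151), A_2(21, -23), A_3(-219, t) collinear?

Collinearity: (A_3 − A_1) must be parallel to (A_2 − A_1) = (384, 128).
Cross-multiplying the components: (t − (-151))·(384) = (144)·(128).
Solving gives t = -103.

-103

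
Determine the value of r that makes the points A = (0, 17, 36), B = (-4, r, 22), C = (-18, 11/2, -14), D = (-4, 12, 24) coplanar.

Normal to plane ACD: n = (-112, -16, 44); plane equation n·P = 1312.
Requiring n·B = 1312: (-16)r + (1416) = 1312.
So r = 13/2.

13/2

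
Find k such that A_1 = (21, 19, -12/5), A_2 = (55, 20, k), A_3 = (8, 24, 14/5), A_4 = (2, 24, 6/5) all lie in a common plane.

Coplanarity ⇔ det[A_1A_2; A_1A_3; A_1A_4] = 0.
Expanding, this is linear in k: (30)k + (-252) = 0.
So k = 42/5.

42/5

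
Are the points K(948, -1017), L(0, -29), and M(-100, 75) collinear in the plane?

KL = (-948, 988), KM = (-1048, 1092).
det[KL; KM] = (-948)(1092) − (988)(-1048) = 208.
The determinant is nonzero, so they are not collinear.

No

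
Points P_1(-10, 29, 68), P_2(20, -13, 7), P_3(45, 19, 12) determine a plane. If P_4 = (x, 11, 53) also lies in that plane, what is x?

A normal to the plane is n = P_1P_2 × P_1P_3 = (1742, -1675, 2010).
P_4 lies in the plane iff n · P_1P_4 = 0.
This gives (1742)x + (17420) = 0, so x = -10.

-10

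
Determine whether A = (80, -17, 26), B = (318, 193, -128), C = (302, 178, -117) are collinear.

AB = (238, 210, -154), AC = (222, 195, -143).
AB × AC = (0, -154, -210).
The cross product is nonzero, so the points do not lie on one line.

No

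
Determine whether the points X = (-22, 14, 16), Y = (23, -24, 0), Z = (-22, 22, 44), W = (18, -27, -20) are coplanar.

No

With X as base: XY = (45, -38, -16), XZ = (0, 8, 28), XW = (40, -41, -36).
XZ × XW = (860, 1120, -320).
XY · (XZ × XW) = 1260.
Since 1260 ≠ 0, the four points are not coplanar.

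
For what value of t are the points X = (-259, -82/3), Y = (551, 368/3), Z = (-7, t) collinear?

Collinearity: (Z − X) must be parallel to (Y − X) = (810, 150).
Cross-multiplying the components: (t − (-82/3))·(810) = (252)·(150).
Solving gives t = 58/3.

58/3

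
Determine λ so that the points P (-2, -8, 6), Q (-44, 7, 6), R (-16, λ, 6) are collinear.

-3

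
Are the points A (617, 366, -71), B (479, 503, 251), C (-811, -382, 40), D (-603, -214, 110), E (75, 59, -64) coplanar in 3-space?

No

The plane through A, B, C has normal n = AB × AC = (256063, -444498, 298860) and equation n·P = -25914457.
Checking the remaining points: n·D = -26408817, n·E = -26147697.
Since n·D = -26408817 ≠ -25914457, D is off the plane and the points are not all coplanar.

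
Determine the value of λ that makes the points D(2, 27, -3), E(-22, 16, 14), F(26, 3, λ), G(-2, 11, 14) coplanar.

15

Coplanarity ⇔ det[DE; DF; DG] = 0.
Expanding, this is linear in λ: (-340)λ + (5100) = 0.
So λ = 15.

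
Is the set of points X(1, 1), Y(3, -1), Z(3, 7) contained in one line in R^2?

No

XY = (2, -2), XZ = (2, 6).
If collinear, XZ would be a scalar multiple of XY. But (2)·(6) ≠ (-2)·(2) (difference 16), so they are not parallel; the points are not collinear.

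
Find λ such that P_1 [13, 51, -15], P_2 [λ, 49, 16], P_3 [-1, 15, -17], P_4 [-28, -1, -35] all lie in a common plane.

The points are coplanar iff P_1P_2 · (P_1P_3 × P_1P_4) = 0.
Expanding, this is linear in λ: (616)λ + (-30800) = 0.
So λ = 50.

50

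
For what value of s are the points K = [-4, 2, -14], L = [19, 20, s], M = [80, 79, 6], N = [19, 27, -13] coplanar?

Coplanarity ⇔ det[KL; KM; KN] = 0.
Expanding, this is linear in s: (329)s + (1645) = 0.
So s = -5.

-5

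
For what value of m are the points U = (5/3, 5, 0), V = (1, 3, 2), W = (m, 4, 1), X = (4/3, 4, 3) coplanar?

The points are coplanar iff UV · (UW × UX) = 0.
Expanding, this is linear in m: (4)m + (-16/3) = 0.
So m = 4/3.

4/3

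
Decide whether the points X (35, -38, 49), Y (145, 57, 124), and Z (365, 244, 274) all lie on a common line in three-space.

XY = (110, 95, 75), XZ = (330, 282, 225).
Comparing components 2 and 3: (95)(225) − (75)(282) = 225 ≠ 0, so XY and XZ are not parallel and the points are not collinear.

No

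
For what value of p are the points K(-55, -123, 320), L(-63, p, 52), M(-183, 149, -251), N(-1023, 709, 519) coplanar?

-43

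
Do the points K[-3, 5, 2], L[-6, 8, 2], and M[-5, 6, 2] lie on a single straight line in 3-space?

KL = (-3, 3, 0), KM = (-2, 1, 0).
Comparing components 1 and 2: (-3)(1) − (3)(-2) = 3 ≠ 0, so KL and KM are not parallel and the points are not collinear.

No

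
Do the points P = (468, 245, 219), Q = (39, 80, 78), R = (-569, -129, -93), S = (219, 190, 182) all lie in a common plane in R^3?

No

The four points are coplanar iff the 3×3 determinant with rows PQ, PR, PS is zero.
Rows: (-429, -165, -141), (-1037, -374, -312), (-249, -55, -37).
Expanding along the first row: (-429)(-3322) − (-165)(-39319) + (-141)(-36091) = 26334.
Nonzero ⇒ not coplanar.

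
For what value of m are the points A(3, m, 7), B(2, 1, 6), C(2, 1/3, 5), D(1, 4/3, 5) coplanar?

2/3

Coplanarity ⇔ det[AB; AC; AD] = 0.
Expanding, this is linear in m: (-1)m + (2/3) = 0.
So m = 2/3.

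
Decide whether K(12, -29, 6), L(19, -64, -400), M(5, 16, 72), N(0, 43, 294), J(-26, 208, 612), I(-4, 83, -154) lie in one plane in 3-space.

Yes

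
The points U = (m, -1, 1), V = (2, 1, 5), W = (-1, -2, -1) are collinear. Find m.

0

Direction VW = (-3, -3, -6). From the y-coordinate of U, the parameter along the line is τ = (-1 − 1)/(-3) = 2/3.
Then m = 2 + 2/3·(-3) = 0.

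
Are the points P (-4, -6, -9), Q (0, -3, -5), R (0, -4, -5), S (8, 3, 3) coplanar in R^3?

A normal to the plane through P, Q, R is n = PQ × PR = (4, 0, -4).
The plane has equation n·X = 20. For S: n·S = 20.
Equal, so S lies in the plane and all four are coplanar.

Yes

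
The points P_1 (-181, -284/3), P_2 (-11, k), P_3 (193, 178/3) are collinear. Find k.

-74/3

Collinearity: (P_2 − P_1) must be parallel to (P_3 − P_1) = (374, 154).
Cross-multiplying the components: (k − (-284/3))·(374) = (170)·(154).
Solving gives k = -74/3.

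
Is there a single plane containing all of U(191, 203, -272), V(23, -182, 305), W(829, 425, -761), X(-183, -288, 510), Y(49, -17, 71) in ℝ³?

The plane through U, V, W has normal n = UV × UW = (60171, 285974, 208334) and equation n·P = 12878535.
Checking the remaining points: n·X = 12878535, n·Y = 12878535.
All equal 12878535, so all 5 points lie in one plane.

Yes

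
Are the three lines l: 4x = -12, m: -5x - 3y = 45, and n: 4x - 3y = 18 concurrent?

The three lines meet at one point iff the augmented coefficient matrix [aᵢ bᵢ cᵢ] has rank < 3, i.e. its determinant vanishes.
Here the determinant is 0.
It vanishes, so the lines are concurrent at (-3, -10).

Yes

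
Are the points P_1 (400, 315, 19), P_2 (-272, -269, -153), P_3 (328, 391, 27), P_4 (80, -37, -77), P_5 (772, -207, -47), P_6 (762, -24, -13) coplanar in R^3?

Yes

The plane through P_1, P_2, P_3 has normal n = P_1P_2 × P_1P_3 = (8400, 17760, -93120) and equation n·P = 7185120.
Checking the remaining points: n·P_4 = 7185120, n·P_5 = 7185120, n·P_6 = 7185120.
All equal 7185120, so all 6 points lie in one plane.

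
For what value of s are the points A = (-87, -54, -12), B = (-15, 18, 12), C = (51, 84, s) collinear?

34

Direction AB = (72, 72, 24). From the x-coordinate of C, the parameter along the line is τ = (51 − (-87))/72 = 23/12.
Then s = (-12) + 23/12·(24) = 34.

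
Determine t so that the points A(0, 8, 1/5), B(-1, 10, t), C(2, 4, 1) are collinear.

-1/5

Direction AC = (2, -4, 4/5). From the x-coordinate of B, the parameter along the line is τ = (-1 − 0)/2 = -1/2.
Then t = 1/5 + (-1/2)·(4/5) = -1/5.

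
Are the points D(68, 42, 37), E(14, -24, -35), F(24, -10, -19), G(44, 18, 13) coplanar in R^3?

Yes

The four points are coplanar iff the 3×3 determinant with rows DE, DF, DG is zero.
Rows: (-54, -66, -72), (-44, -52, -56), (-24, -24, -24).
Expanding along the first row: (-54)(-96) − (-66)(-288) + (-72)(-192) = 0.
Zero determinant ⇒ coplanar.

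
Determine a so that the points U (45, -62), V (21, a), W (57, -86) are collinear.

The three points are collinear iff det[UV; UW] = 0.
This determinant is linear in a: (-12)a + (-168) = 0, so a = -14.

-14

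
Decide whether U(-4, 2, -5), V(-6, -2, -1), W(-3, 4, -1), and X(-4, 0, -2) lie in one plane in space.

With U as base: UV = (-2, -4, 4), UW = (1, 2, 4), UX = (0, -2, 3).
UW × UX = (14, -3, -2).
UV · (UW × UX) = -24.
Since -24 ≠ 0, the four points are not coplanar.

No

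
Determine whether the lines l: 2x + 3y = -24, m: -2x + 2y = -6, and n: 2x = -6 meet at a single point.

Yes

The three lines meet at one point iff the augmented coefficient matrix [aᵢ bᵢ cᵢ] has rank < 3, i.e. its determinant vanishes.
Here the determinant is 0.
It vanishes, so the lines are concurrent at (-3, -6).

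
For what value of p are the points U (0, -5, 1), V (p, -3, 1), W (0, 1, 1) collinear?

Collinearity requires UV × UW = 0; each component is linear in p.
The z-component gives (6)p + (0) = 0, so p = 0.
The remaining components then also vanish.

0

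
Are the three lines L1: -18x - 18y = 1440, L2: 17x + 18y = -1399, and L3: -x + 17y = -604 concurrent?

No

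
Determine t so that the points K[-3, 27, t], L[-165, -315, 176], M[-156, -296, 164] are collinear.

Direction LM = (9, 19, -12). From the x-coordinate of K, the parameter along the line is τ = (-3 − (-165))/9 = 18.
Then t = 176 + 18·(-12) = -40.

-40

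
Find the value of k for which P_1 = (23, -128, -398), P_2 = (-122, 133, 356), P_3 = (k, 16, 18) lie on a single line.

Direction P_1P_2 = (-145, 261, 754). From the y-coordinate of P_3, the parameter along the line is τ = (16 − (-128))/261 = 16/29.
Then k = 23 + 16/29·(-145) = -57.

-57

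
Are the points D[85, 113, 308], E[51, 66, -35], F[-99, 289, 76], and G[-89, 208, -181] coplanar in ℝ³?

A normal to the plane through D, E, F is n = DE × DF = (71272, 55224, -14632).
The plane has equation n·P = 7791776. For G: n·G = 7791776.
Equal, so G lies in the plane and all four are coplanar.

Yes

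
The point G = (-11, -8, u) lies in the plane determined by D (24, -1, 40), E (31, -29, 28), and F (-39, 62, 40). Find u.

16

A normal to the plane is n = DE × DF = (756, 756, -1323).
G lies in the plane iff n · DG = 0.
This gives (-1323)u + (21168) = 0, so u = 16.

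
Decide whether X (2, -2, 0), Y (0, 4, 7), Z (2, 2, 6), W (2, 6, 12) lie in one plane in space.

With X as base: XY = (-2, 6, 7), XZ = (0, 4, 6), XW = (0, 8, 12).
XZ × XW = (0, 0, 0).
XY · (XZ × XW) = 0.
The scalar triple product vanishes, so the four points are coplanar.

Yes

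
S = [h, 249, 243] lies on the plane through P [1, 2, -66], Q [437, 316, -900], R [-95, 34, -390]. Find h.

The plane through P, Q, R has equation −75048x + 221328y + 44096z = -2542728.
Substituting S: (-75048)h + (65826000) = -2542728, so h = 911.

911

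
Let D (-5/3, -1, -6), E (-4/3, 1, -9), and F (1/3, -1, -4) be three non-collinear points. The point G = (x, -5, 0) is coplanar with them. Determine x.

The plane through D, E, F has equation 4x − (20/3)y − 4z = 24.
Substituting G: (4)x + (100/3) = 24, so x = -7/3.

-7/3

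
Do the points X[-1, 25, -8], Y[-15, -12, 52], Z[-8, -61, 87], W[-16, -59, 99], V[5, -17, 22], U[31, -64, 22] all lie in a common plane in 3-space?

The plane through X, Y, Z has normal n = XY × XZ = (1645, 910, 945) and equation n·P = 13545.
Checking the remaining points: n·W = 13545, n·V = 13545, n·U = 13545.
All equal 13545, so all 6 points lie in one plane.

Yes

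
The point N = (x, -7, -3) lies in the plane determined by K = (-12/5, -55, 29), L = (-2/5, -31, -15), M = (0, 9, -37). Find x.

Coplanarity requires KL · (KM × KN) = 0.
KL = (2, 24, -44), KM = (12/5, 64, -66); the triple product is linear in x with coefficient 1232 and constant term 9856/5.
Setting it to zero: x = -8/5.

-8/5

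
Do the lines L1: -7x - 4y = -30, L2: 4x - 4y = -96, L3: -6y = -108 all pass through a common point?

Yes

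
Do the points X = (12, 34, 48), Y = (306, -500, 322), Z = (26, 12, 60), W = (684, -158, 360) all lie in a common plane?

With X as base: XY = (294, -534, 274), XZ = (14, -22, 12), XW = (672, -192, 312).
XZ × XW = (-4560, 3696, 12096).
XY · (XZ × XW) = 0.
The scalar triple product vanishes, so the four points are coplanar.

Yes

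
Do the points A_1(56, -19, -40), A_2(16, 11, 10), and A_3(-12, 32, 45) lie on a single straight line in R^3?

Yes

A_1A_2 = (-40, 30, 50), A_1A_3 = (-68, 51, 85).
Each component of A_1A_3 is 17/10 times the corresponding component of A_1A_2, so A_1A_3 = 17/10·A_1A_2 and the points are collinear.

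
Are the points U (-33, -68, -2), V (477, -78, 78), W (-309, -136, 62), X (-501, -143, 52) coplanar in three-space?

No

A normal to the plane through U, V, W is n = UV × UW = (4800, -54720, -37440).
The plane has equation n·P = 3637440. For X: n·X = 3473280.
3473280 ≠ 3637440, so X is off the plane.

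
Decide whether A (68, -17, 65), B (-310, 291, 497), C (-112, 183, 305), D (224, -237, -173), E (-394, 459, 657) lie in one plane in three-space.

The plane through A, B, C has normal n = AB × AC = (-12480, 12960, -20160) and equation n·P = -2379360.
Checking the remaining points: n·D = -2379360, n·E = -2379360.
All equal -2379360, so all 5 points lie in one plane.

Yes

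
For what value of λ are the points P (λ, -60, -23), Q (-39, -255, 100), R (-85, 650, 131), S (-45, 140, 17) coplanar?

The points are coplanar iff PQ · (PR × PS) = 0.
Expanding, this is linear in λ: (87360)λ + (2620800) = 0.
So λ = -30.

-30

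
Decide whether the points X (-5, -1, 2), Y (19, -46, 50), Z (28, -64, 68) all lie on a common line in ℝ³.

No

XY = (24, -45, 48), XZ = (33, -63, 66).
Comparing components 2 and 3: (-45)(66) − (48)(-63) = 54 ≠ 0, so XY and XZ are not parallel and the points are not collinear.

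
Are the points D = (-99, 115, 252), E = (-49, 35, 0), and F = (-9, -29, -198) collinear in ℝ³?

No

DE = (50, -80, -252), DF = (90, -144, -450).
Comparing components 2 and 3: (-80)(-450) − (-252)(-144) = -288 ≠ 0, so DE and DF are not parallel and the points are not collinear.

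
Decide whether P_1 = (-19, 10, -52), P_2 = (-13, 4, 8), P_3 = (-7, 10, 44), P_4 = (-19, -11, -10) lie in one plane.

Yes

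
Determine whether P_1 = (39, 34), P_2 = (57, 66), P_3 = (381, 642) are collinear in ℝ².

Yes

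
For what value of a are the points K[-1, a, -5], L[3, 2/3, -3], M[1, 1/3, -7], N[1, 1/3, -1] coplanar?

0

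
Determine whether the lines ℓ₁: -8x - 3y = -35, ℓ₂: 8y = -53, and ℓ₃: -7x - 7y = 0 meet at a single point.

Intersecting ℓ₁ and ℓ₂: solving the 2×2 system gives (x, y) = (439/64, -53/8).
Substitute into ℓ₃: (-7)(439/64) + (-7)(-53/8) = -105/64.
But ℓ₃ requires 0 ≠ -105/64, so the three lines have no common point.

No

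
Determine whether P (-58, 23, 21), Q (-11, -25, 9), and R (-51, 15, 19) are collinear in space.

No

PQ = (47, -48, -12), PR = (7, -8, -2).
PQ × PR = (0, 10, -40).
The cross product is nonzero, so the points do not lie on one line.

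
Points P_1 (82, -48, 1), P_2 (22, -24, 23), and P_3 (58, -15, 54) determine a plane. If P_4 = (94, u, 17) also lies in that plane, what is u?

-42

A normal to the plane is n = P_1P_2 × P_1P_3 = (546, 2652, -1404).
P_4 lies in the plane iff n · P_1P_4 = 0.
This gives (2652)u + (111384) = 0, so u = -42.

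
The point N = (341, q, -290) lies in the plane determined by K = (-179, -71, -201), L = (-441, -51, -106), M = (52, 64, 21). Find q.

Coplanarity requires KL · (KM × KN) = 0.
KL = (-262, 20, 95), KM = (231, 135, 222); the triple product is linear in q with coefficient 80109 and constant term 4886649.
Setting it to zero: q = -61.

-61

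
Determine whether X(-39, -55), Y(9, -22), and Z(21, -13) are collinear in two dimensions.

XY = (48, 33), XZ = (60, 42).
Twice the signed area of △XYZ is (48)(42) − (33)(60) = 36.
The area is nonzero, so the three points are not collinear.

No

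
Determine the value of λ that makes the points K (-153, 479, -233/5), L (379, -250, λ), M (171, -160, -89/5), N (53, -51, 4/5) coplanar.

Coplanarity ⇔ det[KL; KM; KN] = 0.
Expanding, this is linear in λ: (-40086)λ + (-14952078/5) = 0.
So λ = -373/5.

-373/5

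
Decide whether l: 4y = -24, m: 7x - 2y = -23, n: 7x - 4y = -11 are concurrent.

The three lines meet at one point iff the augmented coefficient matrix [aᵢ bᵢ cᵢ] has rank < 3, i.e. its determinant vanishes.
Here the determinant is 0.
It vanishes, so the lines are concurrent at (-5, -6).

Yes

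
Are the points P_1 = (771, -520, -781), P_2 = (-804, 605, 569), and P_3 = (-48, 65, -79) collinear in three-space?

Yes

P_1P_2 = (-1575, 1125, 1350), P_1P_3 = (-819, 585, 702).
Each component of P_1P_3 is 13/25 times the corresponding component of P_1P_2, so P_1P_3 = 13/25·P_1P_2 and the points are collinear.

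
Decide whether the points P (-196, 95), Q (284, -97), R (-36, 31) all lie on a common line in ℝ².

PQ = (480, -192), PR = (160, -64).
Twice the signed area of △PQR is (480)(-64) − (-192)(160) = 0.
The triangle is degenerate (zero area), so the points are collinear.

Yes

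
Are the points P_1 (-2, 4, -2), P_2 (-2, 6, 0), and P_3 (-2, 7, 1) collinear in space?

P_1P_2 = (0, 2, 2), P_1P_3 = (0, 3, 3).
Each component of P_1P_3 is 3/2 times the corresponding component of P_1P_2, so P_1P_3 = 3/2·P_1P_2 and the points are collinear.

Yes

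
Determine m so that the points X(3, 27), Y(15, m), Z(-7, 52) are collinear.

-3

The three points are collinear iff det[XY; XZ] = 0.
This determinant is linear in m: (10)m + (30) = 0, so m = -3.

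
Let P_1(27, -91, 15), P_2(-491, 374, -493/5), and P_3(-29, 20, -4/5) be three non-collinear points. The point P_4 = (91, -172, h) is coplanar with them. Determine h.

The plane through P_1, P_2, P_3 has equation (26313/5)x − (9114/5)y − 31458z = -163905.
Substituting P_4: (-31458)h + (3962091/5) = -163905, so h = 152/5.

152/5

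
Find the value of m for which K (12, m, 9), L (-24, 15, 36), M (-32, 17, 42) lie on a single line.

6

Direction LM = (-8, 2, 6). From the x-coordinate of K, the parameter along the line is τ = (12 − (-24))/(-8) = -9/2.
Then m = 15 + (-9/2)·(2) = 6.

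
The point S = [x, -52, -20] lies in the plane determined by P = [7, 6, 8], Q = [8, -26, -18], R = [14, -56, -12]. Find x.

12

A normal to the plane is n = PQ × PR = (-972, -162, 162).
S lies in the plane iff n · PS = 0.
This gives (-972)x + (11664) = 0, so x = 12.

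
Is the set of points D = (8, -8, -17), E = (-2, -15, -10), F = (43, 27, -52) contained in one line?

No

DE = (-10, -7, 7), DF = (35, 35, -35).
DE × DF = (0, -105, -105).
The cross product is nonzero, so the points do not lie on one line.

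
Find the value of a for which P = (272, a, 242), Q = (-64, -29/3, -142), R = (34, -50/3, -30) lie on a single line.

Collinearity requires PQ × PR = 0; each component is linear in a.
The x-component gives (-112)a + (-11312/3) = 0, so a = -101/3.
The remaining components then also vanish.

-101/3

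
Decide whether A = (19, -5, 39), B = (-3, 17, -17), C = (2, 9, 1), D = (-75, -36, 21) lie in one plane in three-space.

No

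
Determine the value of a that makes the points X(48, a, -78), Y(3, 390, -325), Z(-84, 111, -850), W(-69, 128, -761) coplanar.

31

Coplanarity ⇔ det[XY; XZ; XW] = 0.
Expanding, this is linear in a: (132)a + (-4092) = 0.
So a = 31.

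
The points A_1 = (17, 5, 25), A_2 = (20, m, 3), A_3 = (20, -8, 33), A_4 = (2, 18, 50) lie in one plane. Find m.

16

Coplanarity ⇔ det[A_1A_2; A_1A_3; A_1A_4] = 0.
Expanding, this is linear in m: (-195)m + (3120) = 0.
So m = 16.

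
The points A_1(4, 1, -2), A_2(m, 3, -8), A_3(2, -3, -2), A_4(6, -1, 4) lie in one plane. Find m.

2

Coplanarity ⇔ det[A_1A_2; A_1A_3; A_1A_4] = 0.
Expanding, this is linear in m: (-24)m + (48) = 0.
So m = 2.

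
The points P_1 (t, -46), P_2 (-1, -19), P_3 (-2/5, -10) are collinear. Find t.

-14/5

Collinearity: (P_1 − P_2) must be parallel to (P_3 − P_2) = (3/5, 9).
Cross-multiplying the components: (t − (-1))·(9) = (-27)·(3/5).
Solving gives t = -14/5.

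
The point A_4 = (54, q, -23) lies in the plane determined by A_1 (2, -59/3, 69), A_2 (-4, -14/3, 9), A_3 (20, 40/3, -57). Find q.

A normal to the plane is n = A_1A_2 × A_1A_3 = (90, -1836, -468).
A_4 lies in the plane iff n · A_1A_4 = 0.
This gives (-1836)q + (11628) = 0, so q = 19/3.

19/3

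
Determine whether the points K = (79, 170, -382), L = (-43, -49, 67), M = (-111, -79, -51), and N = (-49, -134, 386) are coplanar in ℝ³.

A normal to the plane through K, L, M is n = KL × KM = (39312, -44928, -11232).
The plane has equation n·P = -241488. For N: n·N = -241488.
Equal, so N lies in the plane and all four are coplanar.

Yes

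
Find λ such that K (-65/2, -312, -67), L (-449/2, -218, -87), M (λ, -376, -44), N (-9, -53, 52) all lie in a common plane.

128

Coplanarity ⇔ det[KL; KM; KN] = 0.
Expanding, this is linear in λ: (-16366)λ + (2094848) = 0.
So λ = 128.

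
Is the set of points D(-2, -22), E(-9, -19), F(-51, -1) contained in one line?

Yes

DE = (-7, 3), DF = (-49, 21).
Checking proportionality: DF = 7·DE, so the vectors are parallel and the points are collinear.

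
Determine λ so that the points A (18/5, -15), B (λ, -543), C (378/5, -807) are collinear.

258/5

The three points are collinear iff det[AB; AC] = 0.
This determinant is linear in λ: (-792)λ + (204336/5) = 0, so λ = 258/5.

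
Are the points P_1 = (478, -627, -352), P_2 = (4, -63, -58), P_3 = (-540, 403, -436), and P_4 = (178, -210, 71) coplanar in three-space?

Yes

The four points are coplanar iff the 3×3 determinant with rows P_1P_2, P_1P_3, P_1P_4 is zero.
Rows: (-474, 564, 294), (-1018, 1030, -84), (-300, 417, 423).
Expanding along the first row: (-474)(470718) − (564)(-455814) + (294)(-115506) = 0.
Zero determinant ⇒ coplanar.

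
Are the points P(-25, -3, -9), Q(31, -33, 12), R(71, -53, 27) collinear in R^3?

No

PQ = (56, -30, 21), PR = (96, -50, 36).
PQ × PR = (-30, 0, 80).
The cross product is nonzero, so the points do not lie on one line.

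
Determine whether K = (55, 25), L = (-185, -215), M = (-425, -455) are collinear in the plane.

KL = (-240, -240), KM = (-480, -480).
det[KL; KM] = (-240)(-480) − (-240)(-480) = 0.
The determinant is zero, so the points are collinear.

Yes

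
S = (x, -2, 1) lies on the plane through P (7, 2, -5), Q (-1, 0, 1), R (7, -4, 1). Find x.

3

The plane through P, Q, R has equation 24x + 48y + 48z = 24.
Substituting S: (24)x + (-48) = 24, so x = 3.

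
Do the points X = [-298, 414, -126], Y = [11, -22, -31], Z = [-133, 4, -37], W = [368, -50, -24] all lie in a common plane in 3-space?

Yes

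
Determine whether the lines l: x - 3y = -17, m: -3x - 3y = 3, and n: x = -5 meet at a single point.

Yes

The three lines meet at one point iff the augmented coefficient matrix [aᵢ bᵢ cᵢ] has rank < 3, i.e. its determinant vanishes.
Here the determinant is 0.
It vanishes, so the lines are concurrent at (-5, 4).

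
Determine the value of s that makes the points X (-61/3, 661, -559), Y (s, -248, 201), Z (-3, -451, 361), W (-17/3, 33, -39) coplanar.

251/3

Coplanarity ⇔ det[XY; XZ; XW] = 0.
Expanding, this is linear in s: (-480)s + (40160) = 0.
So s = 251/3.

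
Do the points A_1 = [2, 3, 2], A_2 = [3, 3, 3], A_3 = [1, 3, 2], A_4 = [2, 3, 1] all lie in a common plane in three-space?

Yes

With A_1 as base: A_1A_2 = (1, 0, 1), A_1A_3 = (-1, 0, 0), A_1A_4 = (0, 0, -1).
A_1A_3 × A_1A_4 = (0, -1, 0).
A_1A_2 · (A_1A_3 × A_1A_4) = 0.
The scalar triple product vanishes, so the four points are coplanar.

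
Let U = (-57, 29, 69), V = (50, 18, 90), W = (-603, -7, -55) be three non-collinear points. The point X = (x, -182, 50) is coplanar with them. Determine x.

34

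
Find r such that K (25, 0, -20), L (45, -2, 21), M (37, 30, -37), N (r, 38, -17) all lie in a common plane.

Normal to plane KLM: n = (-1196, 832, 624); plane equation n·P = -42380.
Requiring n·N = -42380: (-1196)r + (21008) = -42380.
So r = 53.

53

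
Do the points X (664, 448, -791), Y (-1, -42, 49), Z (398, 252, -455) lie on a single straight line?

Yes

XY = (-665, -490, 840), XZ = (-266, -196, 336).
XY × XZ = (0, 0, 0).
The cross product vanishes, so the three points are collinear.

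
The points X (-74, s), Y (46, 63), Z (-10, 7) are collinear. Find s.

-57

Collinearity: (X − Y) must be parallel to (Z − Y) = (-56, -56).
Cross-multiplying the components: (s − 63)·(-56) = (-120)·(-56).
Solving gives s = -57.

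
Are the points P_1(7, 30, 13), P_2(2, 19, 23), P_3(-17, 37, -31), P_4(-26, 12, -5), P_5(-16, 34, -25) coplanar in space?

Yes

The plane through P_1, P_2, P_3 has normal n = P_1P_2 × P_1P_3 = (414, -460, -299) and equation n·P = -14789.
Checking the remaining points: n·P_4 = -14789, n·P_5 = -14789.
All equal -14789, so all 5 points lie in one plane.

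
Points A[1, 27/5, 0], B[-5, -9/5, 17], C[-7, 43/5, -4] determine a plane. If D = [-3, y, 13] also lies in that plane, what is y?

The plane through A, B, C has equation −(128/5)x − 160y − (384/5)z = -4448/5.
Substituting D: (-160)y + (-4608/5) = -4448/5, so y = -1/5.

-1/5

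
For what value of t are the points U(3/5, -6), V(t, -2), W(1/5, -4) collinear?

-1/5

The three points are collinear iff det[UV; UW] = 0.
This determinant is linear in t: (2)t + (2/5) = 0, so t = -1/5.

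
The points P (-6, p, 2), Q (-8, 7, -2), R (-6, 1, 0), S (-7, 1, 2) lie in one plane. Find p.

-1

Coplanarity ⇔ det[PQ; PR; PS] = 0.
Expanding, this is linear in p: (6)p + (6) = 0.
So p = -1.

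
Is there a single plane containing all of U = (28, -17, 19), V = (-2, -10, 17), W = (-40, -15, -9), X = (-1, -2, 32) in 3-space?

With U as base: UV = (-30, 7, -2), UW = (-68, 2, -28), UX = (-29, 15, 13).
UW × UX = (446, 1696, -962).
UV · (UW × UX) = 416.
Since 416 ≠ 0, the four points are not coplanar.

No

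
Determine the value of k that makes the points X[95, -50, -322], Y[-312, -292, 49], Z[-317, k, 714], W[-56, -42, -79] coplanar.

Normal to plane XYW: n = (-61774, 42880, -39798); plane equation n·P = 4802426.
Requiring n·Z = 4802426: (42880)k + (-8833414) = 4802426.
So k = 318.

318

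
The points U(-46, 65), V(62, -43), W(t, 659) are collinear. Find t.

Collinearity: (W − U) must be parallel to (V − U) = (108, -108).
Cross-multiplying the components: (t − (-46))·(-108) = (594)·(108).
Solving gives t = -640.

-640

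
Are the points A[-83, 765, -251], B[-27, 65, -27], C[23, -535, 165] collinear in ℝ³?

AB = (56, -700, 224), AC = (106, -1300, 416).
Comparing components 3 and 1: (224)(106) − (56)(416) = 448 ≠ 0, so AB and AC are not parallel and the points are not collinear.

No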